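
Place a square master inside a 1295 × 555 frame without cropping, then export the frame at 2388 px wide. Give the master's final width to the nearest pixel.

Fitted into 1295×555, the master spans the height; its width is 555 × 1/1 ≈ 555.00 px.
The frame scales by 2388/1295 = 1.8440; 555.00 × 1.8440 ≈ 1023.43 px.

1023 px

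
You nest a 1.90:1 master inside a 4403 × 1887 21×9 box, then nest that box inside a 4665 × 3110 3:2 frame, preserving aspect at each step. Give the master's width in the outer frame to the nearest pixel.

3799 px

Inside the 4403×1887 canvas the master is height-limited at 3585.30 × 1887.00.
Second fit — the 21×9 canvas into 4665×3110 spans the width: 4665.00 × 1999.29 (×1.0595 from 4403×1887).
The master scales with it: width 3585.30 × 1.0595 ≈ 3798.64.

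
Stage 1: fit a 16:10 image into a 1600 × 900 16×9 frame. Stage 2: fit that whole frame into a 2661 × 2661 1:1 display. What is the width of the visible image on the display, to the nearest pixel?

2395 px

Inside the 1600×900 canvas the image is height-limited at 1440.00 × 900.00.
16×9 in 2661×2661: fills the width, so the intermediate becomes 2661.00 × 1496.81 — a scale of ×1.6631.
Applying the same ×1.6631: 1440.00 → 2394.90.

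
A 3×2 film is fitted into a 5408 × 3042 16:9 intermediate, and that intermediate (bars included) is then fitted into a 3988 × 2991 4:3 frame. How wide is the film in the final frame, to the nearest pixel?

3365 px

First fit — 3×2 into 5408×3042 spans the height: 4563.00 × 3042.00.
Second fit — the 16:9 canvas into 3988×2991 spans the width: 3988.00 × 2243.25 (×0.7374 from 5408×3042).
Applying the same ×0.7374: 4563.00 → 3364.88.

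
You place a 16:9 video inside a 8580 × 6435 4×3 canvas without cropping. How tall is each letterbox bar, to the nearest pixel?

804 px

16:9 is wider than 4×3, so it spans the full width.
The video is 8580 × 9/16 ≈ 4826.25 px tall.
Black = 6435 − 4826.25 = 1608.75 px, or 804.38 per bar.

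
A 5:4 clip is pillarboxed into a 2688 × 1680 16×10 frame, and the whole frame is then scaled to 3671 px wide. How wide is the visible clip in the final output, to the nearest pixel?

Fitted into 2688×1680, the clip spans the height; its width is 1680 × 5/4 ≈ 2100.00 px.
Resizing to 3671 px wide multiplies everything by 1.3657: 2100.00 → 2867.97 px.

2868 px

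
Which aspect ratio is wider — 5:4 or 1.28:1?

5:4 = 1.25 and 1.28; 1.28 > 1.25.

1.28:1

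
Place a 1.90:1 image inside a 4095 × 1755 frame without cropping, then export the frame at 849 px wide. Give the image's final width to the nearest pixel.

691 px

At 4095×1755 the image is height-limited, so width = 1755 × 1.900 ≈ 3334.50 px.
Resizing to 849 px wide multiplies everything by 0.2073: 3334.50 → 691.33 px.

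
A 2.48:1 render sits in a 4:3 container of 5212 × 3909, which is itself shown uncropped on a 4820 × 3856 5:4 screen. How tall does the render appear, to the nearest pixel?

Inside the 5212×3909 canvas the render is width-limited at 5212.00 × 2101.61.
Second fit — the 4:3 canvas into 4820×3856 spans the width: 4820.00 × 3615.00 (×0.9248 from 5212×3909).
The render scales with it: height 2101.61 × 0.9248 ≈ 1943.55.

1944 px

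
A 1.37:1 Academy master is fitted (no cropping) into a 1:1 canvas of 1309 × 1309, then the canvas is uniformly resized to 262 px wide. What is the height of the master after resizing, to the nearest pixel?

In the 1309×1309 frame the master fills the width: height = 1309 / 1.370 ≈ 955.47 px.
Resizing to 262 px wide multiplies everything by 0.2002: 955.47 → 191.24 px.

191 px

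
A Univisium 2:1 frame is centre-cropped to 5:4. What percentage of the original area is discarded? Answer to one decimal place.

The height stays; only width is cut (since 5:4 is narrower than Univisium 2:1).
Fraction kept = (1.250)/(2.000) ≈ 62.50%, so 37.50% is lost.

37.5%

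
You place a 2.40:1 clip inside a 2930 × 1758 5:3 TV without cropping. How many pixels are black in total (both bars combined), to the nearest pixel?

1573898 pixels

2.40:1 is wider than 5:3, so it spans the full width.
Content height = 2930 / 2.400 ≈ 1220.8333 px.
1758 − 1220.8333 = 537.1667 px of bars.
That's 537.1667 × 2930 ≈ 1573898 black pixels.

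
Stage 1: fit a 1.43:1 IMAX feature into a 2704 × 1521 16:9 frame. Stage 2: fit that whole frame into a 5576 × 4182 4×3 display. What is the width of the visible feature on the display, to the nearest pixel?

1.43:1 IMAX in 2704×1521: fills the height, so the feature is 2175.03 × 1521.00.
Second fit — the 16:9 canvas into 5576×4182 spans the width: 5576.00 × 3136.50 (×2.0621 from 2704×1521).
The feature scales with it: width 2175.03 × 2.0621 ≈ 4485.19.

4485 px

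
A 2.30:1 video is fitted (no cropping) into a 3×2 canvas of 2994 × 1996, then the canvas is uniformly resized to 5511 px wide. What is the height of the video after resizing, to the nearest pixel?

At 2994×1996 the video is width-limited, so height = 2994 / 2.300 ≈ 1301.74 px.
Scaling 2994 → 5511 is ×1.8407, so the height becomes 1301.74 × 1.8407 ≈ 2396.09 px.

2396 px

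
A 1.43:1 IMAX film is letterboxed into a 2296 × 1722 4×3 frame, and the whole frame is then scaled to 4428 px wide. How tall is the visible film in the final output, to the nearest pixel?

3097 px

In the 2296×1722 frame the film fills the width: height = 2296 / 1.430 ≈ 1605.59 px.
Scaling 2296 → 4428 is ×1.9286, so the height becomes 1605.59 × 1.9286 ≈ 3096.50 px.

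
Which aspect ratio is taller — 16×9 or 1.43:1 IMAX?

1.43:1 IMAX

16×9 = 1.778 and 1.43; 1.778 > 1.43. The smaller width-to-height ratio is the taller frame.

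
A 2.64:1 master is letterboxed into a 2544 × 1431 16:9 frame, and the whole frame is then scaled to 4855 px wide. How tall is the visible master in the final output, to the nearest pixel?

1839 px

At 2544×1431 the master is width-limited, so height = 2544 / 2.640 ≈ 963.64 px.
Scaling 2544 → 4855 is ×1.9084, so the height becomes 963.64 × 1.9084 ≈ 1839.02 px.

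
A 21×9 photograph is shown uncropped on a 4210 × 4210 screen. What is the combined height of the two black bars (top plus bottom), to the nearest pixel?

2406 px

21×9 is wider than 1:1, so it spans the full width.
Content height = 4210 × 9/21 ≈ 1804.29 px.
Leftover height: 4210 − 1804.29 = 2405.71 px.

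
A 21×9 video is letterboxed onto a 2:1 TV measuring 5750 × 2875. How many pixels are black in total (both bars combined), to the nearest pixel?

2361607 pixels

Since 2.333 > 2.000, the video is width-limited.
Content height = 5750 × 9/21 ≈ 2464.2857 px.
Black = 2875 − 2464.2857 = 410.7143 px.
That's 410.7143 × 5750 ≈ 2361607 black pixels.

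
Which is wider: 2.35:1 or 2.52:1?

2.52:1

2.35 and 2.52; 2.52 > 2.35.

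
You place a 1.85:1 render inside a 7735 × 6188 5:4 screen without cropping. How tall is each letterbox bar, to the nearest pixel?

1003 px

Since 1.850 > 1.250, the render is width-limited.
That makes the image 4181.08 px tall (7735 / 1.850).
Black = 6188 − 4181.08 = 2006.92 px, or 1003.46 per bar.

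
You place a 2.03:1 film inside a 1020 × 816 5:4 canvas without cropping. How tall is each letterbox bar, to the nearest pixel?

157 px

2.03:1 (2.030) > 5:4 (1.250), so the film fills the width.
Content height = 1020 / 2.030 ≈ 502.46 px.
Leftover height: 816 − 502.46 = 313.54 px → 156.77 each side.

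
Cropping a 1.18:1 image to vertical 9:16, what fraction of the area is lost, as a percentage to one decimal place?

52.3%

vertical 9:16 is narrower than 1.18:1, so the crop keeps the full height and trims the width.
Fraction kept = (0.562)/(1.180) ≈ 47.67%, so 52.33% is lost.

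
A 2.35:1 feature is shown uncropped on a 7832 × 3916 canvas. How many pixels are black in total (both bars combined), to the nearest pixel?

Since 2.350 > 2.000, the feature is width-limited.
That makes the image 3332.7660 px tall (7832 / 2.350).
Black = 3916 − 3332.7660 = 583.2340 px.
Across the 7832-px span: 583.2340 × 7832 ≈ 4567889 px.

4567889 pixels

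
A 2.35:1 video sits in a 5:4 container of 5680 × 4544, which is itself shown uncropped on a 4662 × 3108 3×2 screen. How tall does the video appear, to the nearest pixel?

2.35:1 in 5680×4544: fills the width, so the video is 5680.00 × 2417.02.
Second fit — the 5:4 canvas into 4662×3108 spans the height: 3885.00 × 3108.00 (×0.6840 from 5680×4544).
So the video's height is 2417.02 × 0.6840 ≈ 1653.19.

1653 px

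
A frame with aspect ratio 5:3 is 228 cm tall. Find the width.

Width = 228·5/3 = 380.

380 cm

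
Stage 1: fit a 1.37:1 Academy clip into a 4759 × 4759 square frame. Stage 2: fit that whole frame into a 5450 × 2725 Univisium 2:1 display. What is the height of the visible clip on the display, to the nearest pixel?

1989 px

First fit — 1.37:1 Academy into 4759×4759 spans the width: 4759.00 × 3473.72.
Second fit — the square canvas into 5450×2725 spans the height: 2725.00 × 2725.00 (×0.5726 from 4759×4759).
The clip scales with it: height 3473.72 × 0.5726 ≈ 1989.05.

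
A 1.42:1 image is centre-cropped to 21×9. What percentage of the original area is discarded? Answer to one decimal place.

21×9 is wider than 1.42:1, so the crop keeps the full width and trims the height.
(1.420)/(2.333) ≈ 0.609 of the area survives, leaving 39.14% discarded.

39.1%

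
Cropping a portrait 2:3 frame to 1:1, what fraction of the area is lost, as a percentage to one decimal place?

1:1 is wider than portrait 2:3, so the crop keeps the full width and trims the height.
(0.667)/(1.000) ≈ 0.667 of the area survives, leaving 33.33% discarded.

33.3%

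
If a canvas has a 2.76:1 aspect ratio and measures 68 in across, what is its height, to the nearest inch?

25 in

68 / 2.760 = 24.64.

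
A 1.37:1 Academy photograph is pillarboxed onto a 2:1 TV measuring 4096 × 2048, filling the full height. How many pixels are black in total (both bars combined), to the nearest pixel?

The photograph is 2048 × 1.370 ≈ 2805.7600 px wide.
Leftover width: 4096 − 2805.7600 = 1290.2400 px.
Across the 2048-px span: 1290.2400 × 2048 ≈ 2642412 px.

2642412 pixels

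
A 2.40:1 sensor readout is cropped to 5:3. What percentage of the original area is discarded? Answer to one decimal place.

The height stays; only width is cut (since 5:3 is narrower than 2.40:1).
(1.667)/(2.400) ≈ 0.694 of the area survives, leaving 30.56% discarded.

30.6%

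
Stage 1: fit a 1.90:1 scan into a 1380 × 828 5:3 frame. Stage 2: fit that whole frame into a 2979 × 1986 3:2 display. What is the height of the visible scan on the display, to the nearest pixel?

Inside the 1380×828 canvas the scan is width-limited at 1380.00 × 726.32.
The 5:3 canvas is width-limited in 2979×1986, giving 2979.00 × 1787.40; scale factor 2.1587.
The scan scales with it: height 726.32 × 2.1587 ≈ 1567.89.

1568 px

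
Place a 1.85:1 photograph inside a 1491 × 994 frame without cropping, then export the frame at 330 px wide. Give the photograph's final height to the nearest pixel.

178 px

Fitted into 1491×994, the photograph spans the width; its height is 1491 / 1.850 ≈ 805.95 px.
The frame scales by 330/1491 = 0.2213; 805.95 × 0.2213 ≈ 178.38 px.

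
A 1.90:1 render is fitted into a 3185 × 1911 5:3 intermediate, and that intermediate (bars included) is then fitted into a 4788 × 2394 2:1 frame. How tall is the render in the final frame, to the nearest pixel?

First fit — 1.90:1 into 3185×1911 spans the width: 3185.00 × 1676.32.
5:3 in 4788×2394: fills the height, so the intermediate becomes 3990.00 × 2394.00 — a scale of ×1.2527.
Applying the same ×1.2527: 1676.32 → 2100.00.

2100 px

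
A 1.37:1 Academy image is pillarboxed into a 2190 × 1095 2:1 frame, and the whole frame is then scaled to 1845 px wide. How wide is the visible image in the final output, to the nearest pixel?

1264 px

At 2190×1095 the image is height-limited, so width = 1095 × 1.370 ≈ 1500.15 px.
Resizing to 1845 px wide multiplies everything by 0.8425: 1500.15 → 1263.83 px.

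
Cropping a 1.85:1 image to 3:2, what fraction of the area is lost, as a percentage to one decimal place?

The height stays; only width is cut (since 3:2 is narrower than 1.85:1).
(1.500)/(1.850) ≈ 0.811 of the area survives, leaving 18.92% discarded.

18.9%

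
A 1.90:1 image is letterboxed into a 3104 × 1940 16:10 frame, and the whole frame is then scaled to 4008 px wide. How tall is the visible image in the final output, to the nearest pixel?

2109 px

In the 3104×1940 frame the image fills the width: height = 3104 / 1.900 ≈ 1633.68 px.
Scaling 3104 → 4008 is ×1.2912, so the height becomes 1633.68 × 1.2912 ≈ 2109.47 px.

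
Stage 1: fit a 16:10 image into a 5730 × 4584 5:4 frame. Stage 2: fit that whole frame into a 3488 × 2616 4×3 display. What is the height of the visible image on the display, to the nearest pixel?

Inside the 5730×4584 canvas the image is width-limited at 5730.00 × 3581.25.
The 5:4 canvas is height-limited in 3488×2616, giving 3270.00 × 2616.00; scale factor 0.5707.
So the image's height is 3581.25 × 0.5707 ≈ 2043.75.

2044 px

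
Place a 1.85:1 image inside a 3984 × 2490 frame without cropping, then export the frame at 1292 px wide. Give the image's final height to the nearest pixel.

In the 3984×2490 frame the image fills the width: height = 3984 / 1.850 ≈ 2153.51 px.
Scaling 3984 → 1292 is ×0.3243, so the height becomes 2153.51 × 0.3243 ≈ 698.38 px.

698 px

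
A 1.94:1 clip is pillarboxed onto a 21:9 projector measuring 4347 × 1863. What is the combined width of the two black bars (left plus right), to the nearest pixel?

733 px

1.94:1 (1.940) < 21:9 (2.333), so the clip fills the height.
That makes the image 3614.22 px wide (1863 × 1.940).
4347 − 3614.22 = 732.78 px of bars.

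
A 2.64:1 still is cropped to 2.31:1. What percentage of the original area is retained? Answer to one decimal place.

87.5%

The height stays; only width is cut (since 2.31:1 is narrower than 2.64:1).
(2.310)/(2.640) ≈ 0.875 of the area survives.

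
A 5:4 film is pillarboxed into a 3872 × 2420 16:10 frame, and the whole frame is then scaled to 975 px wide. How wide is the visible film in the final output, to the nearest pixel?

In the 3872×2420 frame the film fills the height: width = 2420 × 5/4 ≈ 3025.00 px.
The frame scales by 975/3872 = 0.2518; 3025.00 × 0.2518 ≈ 761.72 px.

762 px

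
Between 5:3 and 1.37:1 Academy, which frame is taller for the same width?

5:3 = 1.667 and 1.37; 1.667 > 1.37. The smaller width-to-height ratio is the taller frame.

1.37:1 Academy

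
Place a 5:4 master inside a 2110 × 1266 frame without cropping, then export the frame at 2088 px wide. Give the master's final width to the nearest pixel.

In the 2110×1266 frame the master fills the height: width = 1266 × 5/4 ≈ 1582.50 px.
Resizing to 2088 px wide multiplies everything by 0.9896: 1582.50 → 1566.00 px.

1566 px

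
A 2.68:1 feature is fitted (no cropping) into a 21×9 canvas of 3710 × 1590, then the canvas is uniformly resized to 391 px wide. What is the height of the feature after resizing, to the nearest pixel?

In the 3710×1590 frame the feature fills the width: height = 3710 / 2.680 ≈ 1384.33 px.
The frame scales by 391/3710 = 0.1054; 1384.33 × 0.1054 ≈ 145.90 px.

146 px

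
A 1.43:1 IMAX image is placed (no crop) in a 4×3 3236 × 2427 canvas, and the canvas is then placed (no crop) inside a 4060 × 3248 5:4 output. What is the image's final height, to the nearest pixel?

2839 px

1.43:1 IMAX in 3236×2427: fills the width, so the image is 3236.00 × 2262.94.
The 4×3 canvas is width-limited in 4060×3248, giving 4060.00 × 3045.00; scale factor 1.2546.
Applying the same ×1.2546: 2262.94 → 2839.16.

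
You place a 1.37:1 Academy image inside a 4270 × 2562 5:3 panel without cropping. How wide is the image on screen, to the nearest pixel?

Since 1.370 < 1.667, the image is height-limited.
That makes the image 3509.94 px wide (2562 × 1.370).

3510 px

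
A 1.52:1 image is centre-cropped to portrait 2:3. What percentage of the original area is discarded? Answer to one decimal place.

portrait 2:3 is narrower than 1.52:1, so the crop keeps the full height and trims the width.
(0.667)/(1.520) ≈ 0.439 of the area survives, leaving 56.14% discarded.

56.1%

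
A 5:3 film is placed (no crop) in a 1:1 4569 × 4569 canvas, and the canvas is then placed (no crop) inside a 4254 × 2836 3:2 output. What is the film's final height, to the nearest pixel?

Inside the 4569×4569 canvas the film is width-limited at 4569.00 × 2741.40.
Second fit — the 1:1 canvas into 4254×2836 spans the height: 2836.00 × 2836.00 (×0.6207 from 4569×4569).
Applying the same ×0.6207: 2741.40 → 1701.60.

1702 px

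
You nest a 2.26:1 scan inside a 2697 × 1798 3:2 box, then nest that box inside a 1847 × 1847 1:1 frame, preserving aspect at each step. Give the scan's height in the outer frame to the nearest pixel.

Inside the 2697×1798 canvas the scan is width-limited at 2697.00 × 1193.36.
Second fit — the 3:2 canvas into 1847×1847 spans the width: 1847.00 × 1231.33 (×0.6848 from 2697×1798).
Applying the same ×0.6848: 1193.36 → 817.26.

817 px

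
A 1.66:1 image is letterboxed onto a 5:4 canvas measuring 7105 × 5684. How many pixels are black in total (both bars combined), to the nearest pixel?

1.66:1 is wider than 5:4, so it spans the full width.
Content height = 7105 / 1.660 ≈ 4280.1205 px.
Black = 5684 − 4280.1205 = 1403.8795 px.
Across the 7105-px span: 1403.8795 × 7105 ≈ 9974564 px.

9974564 pixels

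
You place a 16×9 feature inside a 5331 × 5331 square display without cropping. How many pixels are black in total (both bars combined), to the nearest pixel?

Since 1.778 > 1.000, the feature is width-limited.
That makes the image 2998.6875 px tall (5331 × 9/16).
5331 − 2998.6875 = 2332.3125 px of bars.
Across the 5331-px span: 2332.3125 × 5331 ≈ 12433558 px.

12433558 pixels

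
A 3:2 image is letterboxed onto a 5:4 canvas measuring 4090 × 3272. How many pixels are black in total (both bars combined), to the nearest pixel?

Since 1.500 > 1.250, the image is width-limited.
That makes the image 2726.6667 px tall (4090 × 2/3).
Black = 3272 − 2726.6667 = 545.3333 px.
That's 545.3333 × 4090 ≈ 2230413 black pixels.

2230413 pixels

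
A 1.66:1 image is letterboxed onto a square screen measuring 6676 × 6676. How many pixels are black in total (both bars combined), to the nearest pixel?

17720195 pixels

1.66:1 is wider than square, so it spans the full width.
The image is 6676 / 1.660 ≈ 4021.6867 px tall.
Leftover height: 6676 − 4021.6867 = 2654.3133 px.
Bar area = 2654.3133 × 6676 ≈ 17720195 px.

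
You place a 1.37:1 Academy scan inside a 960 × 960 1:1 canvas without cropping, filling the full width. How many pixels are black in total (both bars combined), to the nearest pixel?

248899 pixels

The scan is 960 / 1.370 ≈ 700.7299 px tall.
Black = 960 − 700.7299 = 259.2701 px.
Across the 960-px span: 259.2701 × 960 ≈ 248899 px.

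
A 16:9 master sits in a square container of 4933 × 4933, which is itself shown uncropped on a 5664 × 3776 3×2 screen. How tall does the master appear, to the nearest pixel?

Inside the 4933×4933 canvas the master is width-limited at 4933.00 × 2774.81.
square in 5664×3776: fills the height, so the intermediate becomes 3776.00 × 3776.00 — a scale of ×0.7655.
The master scales with it: height 2774.81 × 0.7655 ≈ 2124.00.

2124 px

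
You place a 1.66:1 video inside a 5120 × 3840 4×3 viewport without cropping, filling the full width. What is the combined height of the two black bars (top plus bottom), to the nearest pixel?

756 px

Content height = 5120 / 1.660 ≈ 3084.34 px.
Leftover height: 3840 − 3084.34 = 755.66 px.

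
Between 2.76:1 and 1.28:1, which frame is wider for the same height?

2.76:1

2.76 and 1.28; 2.76 > 1.28.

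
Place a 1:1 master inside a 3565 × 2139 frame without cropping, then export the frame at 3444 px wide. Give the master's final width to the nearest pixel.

2066 px

At 3565×2139 the master is height-limited, so width = 2139 × 1/1 ≈ 2139.00 px.
Scaling 3565 → 3444 is ×0.9661, so the width becomes 2139.00 × 0.9661 ≈ 2066.40 px.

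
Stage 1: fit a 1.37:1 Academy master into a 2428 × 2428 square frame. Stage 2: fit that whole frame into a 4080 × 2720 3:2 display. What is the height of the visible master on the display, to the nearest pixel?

1985 px

First fit — 1.37:1 Academy into 2428×2428 spans the width: 2428.00 × 1772.26.
square in 4080×2720: fills the height, so the intermediate becomes 2720.00 × 2720.00 — a scale of ×1.1203.
So the master's height is 1772.26 × 1.1203 ≈ 1985.40.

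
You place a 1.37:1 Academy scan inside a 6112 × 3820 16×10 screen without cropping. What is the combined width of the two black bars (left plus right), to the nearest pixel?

879 px

1.37:1 Academy is narrower than 16×10, so it spans the full height.
That makes the image 5233.40 px wide (3820 × 1.370).
Leftover width: 6112 − 5233.40 = 878.60 px.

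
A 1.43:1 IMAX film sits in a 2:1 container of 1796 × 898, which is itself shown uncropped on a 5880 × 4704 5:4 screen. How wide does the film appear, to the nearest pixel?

First fit — 1.43:1 IMAX into 1796×898 spans the height: 1284.14 × 898.00.
Second fit — the 2:1 canvas into 5880×4704 spans the width: 5880.00 × 2940.00 (×3.2739 from 1796×898).
Applying the same ×3.2739: 1284.14 → 4204.20.

4204 px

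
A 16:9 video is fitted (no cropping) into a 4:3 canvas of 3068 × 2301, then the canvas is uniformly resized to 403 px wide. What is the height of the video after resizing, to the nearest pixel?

227 px

At 3068×2301 the video is width-limited, so height = 3068 × 9/16 ≈ 1725.75 px.
Scaling 3068 → 403 is ×0.1314, so the height becomes 1725.75 × 0.1314 ≈ 226.69 px.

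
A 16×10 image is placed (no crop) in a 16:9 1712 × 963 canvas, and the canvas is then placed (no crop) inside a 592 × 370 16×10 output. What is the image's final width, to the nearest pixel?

First fit — 16×10 into 1712×963 spans the height: 1540.80 × 963.00.
Second fit — the 16:9 canvas into 592×370 spans the width: 592.00 × 333.00 (×0.3458 from 1712×963).
So the image's width is 1540.80 × 0.3458 ≈ 532.80.

533 px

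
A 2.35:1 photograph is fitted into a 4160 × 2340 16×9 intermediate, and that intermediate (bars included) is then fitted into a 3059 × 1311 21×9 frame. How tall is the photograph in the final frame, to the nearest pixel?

992 px

2.35:1 in 4160×2340: fills the width, so the photograph is 4160.00 × 1770.21.
The 16×9 canvas is height-limited in 3059×1311, giving 2330.67 × 1311.00; scale factor 0.5603.
So the photograph's height is 1770.21 × 0.5603 ≈ 991.77.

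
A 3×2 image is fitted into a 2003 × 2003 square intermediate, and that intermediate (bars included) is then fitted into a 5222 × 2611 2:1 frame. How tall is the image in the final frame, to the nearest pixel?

Inside the 2003×2003 canvas the image is width-limited at 2003.00 × 1335.33.
Second fit — the square canvas into 5222×2611 spans the height: 2611.00 × 2611.00 (×1.3035 from 2003×2003).
Applying the same ×1.3035: 1335.33 → 1740.67.

1741 px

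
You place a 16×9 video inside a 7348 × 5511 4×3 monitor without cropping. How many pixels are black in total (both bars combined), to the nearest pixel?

16×9 (1.778) > 4×3 (1.333), so the video fills the width.
Content height = 7348 × 9/16 ≈ 4133.2500 px.
Leftover height: 5511 − 4133.2500 = 1377.7500 px.
Across the 7348-px span: 1377.7500 × 7348 ≈ 10123707 px.

10123707 pixels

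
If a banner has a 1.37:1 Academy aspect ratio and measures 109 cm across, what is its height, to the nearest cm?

80 cm

109 / 1.370 = 79.56.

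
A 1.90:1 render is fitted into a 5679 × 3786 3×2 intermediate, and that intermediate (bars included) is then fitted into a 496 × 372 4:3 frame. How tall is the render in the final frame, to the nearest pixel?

261 px

Inside the 5679×3786 canvas the render is width-limited at 5679.00 × 2988.95.
3×2 in 496×372: fills the width, so the intermediate becomes 496.00 × 330.67 — a scale of ×0.0873.
So the render's height is 2988.95 × 0.0873 ≈ 261.05.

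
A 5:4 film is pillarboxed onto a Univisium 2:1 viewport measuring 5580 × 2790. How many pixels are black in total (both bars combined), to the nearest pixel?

Since 1.250 < 2.000, the film is height-limited.
Content width = 2790 × 5/4 ≈ 3487.5000 px.
Black = 5580 − 3487.5000 = 2092.5000 px.
That's 2092.5000 × 2790 ≈ 5838075 black pixels.

5838075 pixels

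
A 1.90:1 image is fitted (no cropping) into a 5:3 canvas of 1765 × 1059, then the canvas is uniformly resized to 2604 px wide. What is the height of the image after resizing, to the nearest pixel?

In the 1765×1059 frame the image fills the width: height = 1765 / 1.900 ≈ 928.95 px.
Scaling 1765 → 2604 is ×1.4754, so the height becomes 928.95 × 1.4754 ≈ 1370.53 px.

1371 px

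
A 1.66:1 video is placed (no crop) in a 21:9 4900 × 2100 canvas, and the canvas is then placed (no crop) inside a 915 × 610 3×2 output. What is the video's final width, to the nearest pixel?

651 px

1.66:1 in 4900×2100: fills the height, so the video is 3486.00 × 2100.00.
21:9 in 915×610: fills the width, so the intermediate becomes 915.00 × 392.14 — a scale of ×0.1867.
Applying the same ×0.1867: 3486.00 → 650.96.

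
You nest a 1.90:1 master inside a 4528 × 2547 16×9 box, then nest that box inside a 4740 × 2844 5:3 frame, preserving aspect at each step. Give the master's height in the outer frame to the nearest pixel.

2495 px

Inside the 4528×2547 canvas the master is width-limited at 4528.00 × 2383.16.
16×9 in 4740×2844: fills the width, so the intermediate becomes 4740.00 × 2666.25 — a scale of ×1.0468.
So the master's height is 2383.16 × 1.0468 ≈ 2494.74.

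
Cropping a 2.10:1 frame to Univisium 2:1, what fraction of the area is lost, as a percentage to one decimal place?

4.8%

Going from 2.10:1 to Univisium 2:1 means cutting width while keeping height.
Fraction kept = (2.000)/(2.100) ≈ 95.24%, so 4.76% is lost.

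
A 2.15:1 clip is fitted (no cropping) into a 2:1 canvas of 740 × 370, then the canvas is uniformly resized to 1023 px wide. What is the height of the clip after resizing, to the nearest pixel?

Fitted into 740×370, the clip spans the width; its height is 740 / 2.150 ≈ 344.19 px.
Scaling 740 → 1023 is ×1.3824, so the height becomes 344.19 × 1.3824 ≈ 475.81 px.

476 px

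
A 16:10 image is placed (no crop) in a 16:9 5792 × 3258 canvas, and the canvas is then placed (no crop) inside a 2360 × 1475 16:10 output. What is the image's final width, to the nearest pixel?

First fit — 16:10 into 5792×3258 spans the height: 5212.80 × 3258.00.
16:9 in 2360×1475: fills the width, so the intermediate becomes 2360.00 × 1327.50 — a scale of ×0.4075.
So the image's width is 5212.80 × 0.4075 ≈ 2124.00.

2124 px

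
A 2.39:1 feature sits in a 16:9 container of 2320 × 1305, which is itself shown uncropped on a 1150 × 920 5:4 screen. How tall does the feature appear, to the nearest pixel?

481 px

First fit — 2.39:1 into 2320×1305 spans the width: 2320.00 × 970.71.
Second fit — the 16:9 canvas into 1150×920 spans the width: 1150.00 × 646.88 (×0.4957 from 2320×1305).
The feature scales with it: height 970.71 × 0.4957 ≈ 481.17.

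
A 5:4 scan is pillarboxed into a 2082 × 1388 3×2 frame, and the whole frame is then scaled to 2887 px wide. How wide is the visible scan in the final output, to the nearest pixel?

2406 px

Fitted into 2082×1388, the scan spans the height; its width is 1388 × 5/4 ≈ 1735.00 px.
Resizing to 2887 px wide multiplies everything by 1.3866: 1735.00 → 2405.83 px.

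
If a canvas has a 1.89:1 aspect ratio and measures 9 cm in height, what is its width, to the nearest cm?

17 cm

Width = 9 × 1.890 = 17.01.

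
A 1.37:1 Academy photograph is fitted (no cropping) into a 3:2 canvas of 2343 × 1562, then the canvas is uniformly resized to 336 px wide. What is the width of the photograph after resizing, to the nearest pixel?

307 px

In the 2343×1562 frame the photograph fills the height: width = 1562 × 1.370 ≈ 2139.94 px.
The frame scales by 336/2343 = 0.1434; 2139.94 × 0.1434 ≈ 306.88 px.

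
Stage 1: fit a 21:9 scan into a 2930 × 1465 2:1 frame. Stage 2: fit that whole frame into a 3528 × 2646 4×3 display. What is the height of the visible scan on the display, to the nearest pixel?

1512 px

Inside the 2930×1465 canvas the scan is width-limited at 2930.00 × 1255.71.
Second fit — the 2:1 canvas into 3528×2646 spans the width: 3528.00 × 1764.00 (×1.2041 from 2930×1465).
So the scan's height is 1255.71 × 1.2041 ≈ 1512.00.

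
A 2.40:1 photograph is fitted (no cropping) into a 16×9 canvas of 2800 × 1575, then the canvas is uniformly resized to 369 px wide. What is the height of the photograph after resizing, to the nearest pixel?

At 2800×1575 the photograph is width-limited, so height = 2800 / 2.400 ≈ 1166.67 px.
Resizing to 369 px wide multiplies everything by 0.1318: 1166.67 → 153.75 px.

154 px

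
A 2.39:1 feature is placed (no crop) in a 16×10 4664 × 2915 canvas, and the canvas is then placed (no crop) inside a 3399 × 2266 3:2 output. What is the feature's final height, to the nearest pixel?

1422 px

Inside the 4664×2915 canvas the feature is width-limited at 4664.00 × 1951.46.
The 16×10 canvas is width-limited in 3399×2266, giving 3399.00 × 2124.38; scale factor 0.7288.
The feature scales with it: height 1951.46 × 0.7288 ≈ 1422.18.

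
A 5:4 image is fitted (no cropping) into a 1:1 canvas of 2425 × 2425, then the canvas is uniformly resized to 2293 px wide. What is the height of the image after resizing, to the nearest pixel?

Fitted into 2425×2425, the image spans the width; its height is 2425 × 4/5 ≈ 1940.00 px.
Scaling 2425 → 2293 is ×0.9456, so the height becomes 1940.00 × 0.9456 ≈ 1834.40 px.

1834 px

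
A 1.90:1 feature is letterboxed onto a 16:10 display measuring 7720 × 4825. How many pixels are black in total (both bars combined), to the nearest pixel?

1.90:1 is wider than 16:10, so it spans the full width.
The feature is 7720 / 1.900 ≈ 4063.1579 px tall.
Leftover height: 4825 − 4063.1579 = 761.8421 px.
Across the 7720-px span: 761.8421 × 7720 ≈ 5881421 px.

5881421 pixels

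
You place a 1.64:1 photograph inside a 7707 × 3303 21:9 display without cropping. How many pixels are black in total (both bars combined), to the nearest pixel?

Since 1.640 < 2.333, the photograph is height-limited.
That makes the image 5416.9200 px wide (3303 × 1.640).
7707 − 5416.9200 = 2290.0800 px of bars.
Across the 3303-px span: 2290.0800 × 3303 ≈ 7564134 px.

7564134 pixels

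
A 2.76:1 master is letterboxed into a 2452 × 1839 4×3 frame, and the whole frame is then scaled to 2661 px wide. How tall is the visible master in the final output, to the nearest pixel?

964 px

Fitted into 2452×1839, the master spans the width; its height is 2452 / 2.760 ≈ 888.41 px.
The frame scales by 2661/2452 = 1.0852; 888.41 × 1.0852 ≈ 964.13 px.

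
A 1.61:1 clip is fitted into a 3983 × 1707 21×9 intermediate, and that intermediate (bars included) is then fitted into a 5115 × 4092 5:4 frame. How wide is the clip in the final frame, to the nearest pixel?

Inside the 3983×1707 canvas the clip is height-limited at 2748.27 × 1707.00.
The 21×9 canvas is width-limited in 5115×4092, giving 5115.00 × 2192.14; scale factor 1.2842.
So the clip's width is 2748.27 × 1.2842 ≈ 3529.35.

3529 px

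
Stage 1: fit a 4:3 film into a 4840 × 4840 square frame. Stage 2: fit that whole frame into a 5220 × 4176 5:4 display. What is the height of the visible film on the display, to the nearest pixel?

Inside the 4840×4840 canvas the film is width-limited at 4840.00 × 3630.00.
square in 5220×4176: fills the height, so the intermediate becomes 4176.00 × 4176.00 — a scale of ×0.8628.
So the film's height is 3630.00 × 0.8628 ≈ 3132.00.

3132 px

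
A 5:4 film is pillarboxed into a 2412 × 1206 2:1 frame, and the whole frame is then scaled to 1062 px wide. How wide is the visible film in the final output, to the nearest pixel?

664 px

At 2412×1206 the film is height-limited, so width = 1206 × 5/4 ≈ 1507.50 px.
The frame scales by 1062/2412 = 0.4403; 1507.50 × 0.4403 ≈ 663.75 px.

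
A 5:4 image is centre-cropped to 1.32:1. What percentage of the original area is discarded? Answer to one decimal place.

5.3%

Going from 5:4 to 1.32:1 means cutting height while keeping width.
Fraction kept = (1.250)/(1.320) ≈ 94.70%, so 5.30% is lost.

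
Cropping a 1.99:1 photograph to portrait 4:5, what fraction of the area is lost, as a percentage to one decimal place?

59.8%

portrait 4:5 is narrower than 1.99:1, so the crop keeps the full height and trims the width.
Area ratio = (0.800)/(1.990) = 40.20%; the remaining 59.80% is cropped out.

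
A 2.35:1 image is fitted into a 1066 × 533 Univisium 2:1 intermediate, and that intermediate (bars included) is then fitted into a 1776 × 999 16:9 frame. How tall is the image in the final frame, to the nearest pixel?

756 px

2.35:1 in 1066×533: fills the width, so the image is 1066.00 × 453.62.
The Univisium 2:1 canvas is width-limited in 1776×999, giving 1776.00 × 888.00; scale factor 1.6660.
The image scales with it: height 453.62 × 1.6660 ≈ 755.74.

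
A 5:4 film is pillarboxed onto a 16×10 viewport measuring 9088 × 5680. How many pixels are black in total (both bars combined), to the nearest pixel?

Since 1.250 < 1.600, the film is height-limited.
The film is 5680 × 5/4 ≈ 7100.0000 px wide.
Black = 9088 − 7100.0000 = 1988.0000 px.
Bar area = 1988.0000 × 5680 ≈ 11291840 px.

11291840 pixels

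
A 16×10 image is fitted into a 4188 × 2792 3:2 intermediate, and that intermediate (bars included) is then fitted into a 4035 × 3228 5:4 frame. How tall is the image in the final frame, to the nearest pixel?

Inside the 4188×2792 canvas the image is width-limited at 4188.00 × 2617.50.
Second fit — the 3:2 canvas into 4035×3228 spans the width: 4035.00 × 2690.00 (×0.9635 from 4188×2792).
So the image's height is 2617.50 × 0.9635 ≈ 2521.88.

2522 px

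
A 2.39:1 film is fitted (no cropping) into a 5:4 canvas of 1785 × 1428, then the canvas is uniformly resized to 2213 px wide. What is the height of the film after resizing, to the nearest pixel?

Fitted into 1785×1428, the film spans the width; its height is 1785 / 2.390 ≈ 746.86 px.
The frame scales by 2213/1785 = 1.2398; 746.86 × 1.2398 ≈ 925.94 px.

926 px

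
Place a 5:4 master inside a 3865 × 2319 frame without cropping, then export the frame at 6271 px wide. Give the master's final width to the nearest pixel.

4703 px

Fitted into 3865×2319, the master spans the height; its width is 2319 × 5/4 ≈ 2898.75 px.
Resizing to 6271 px wide multiplies everything by 1.6225: 2898.75 → 4703.25 px.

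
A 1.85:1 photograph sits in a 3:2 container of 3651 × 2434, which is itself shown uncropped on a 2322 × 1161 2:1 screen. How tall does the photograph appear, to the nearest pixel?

First fit — 1.85:1 into 3651×2434 spans the width: 3651.00 × 1973.51.
Second fit — the 3:2 canvas into 2322×1161 spans the height: 1741.50 × 1161.00 (×0.4770 from 3651×2434).
Applying the same ×0.4770: 1973.51 → 941.35.

941 px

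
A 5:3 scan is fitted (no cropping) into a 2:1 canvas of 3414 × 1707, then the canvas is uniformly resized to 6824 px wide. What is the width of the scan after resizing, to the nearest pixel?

5687 px

At 3414×1707 the scan is height-limited, so width = 1707 × 5/3 ≈ 2845.00 px.
Resizing to 6824 px wide multiplies everything by 1.9988: 2845.00 → 5686.67 px.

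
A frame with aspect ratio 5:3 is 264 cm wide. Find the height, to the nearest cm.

At 5:3, 264 / 5 × 3 ≈ 158.40.

158 cm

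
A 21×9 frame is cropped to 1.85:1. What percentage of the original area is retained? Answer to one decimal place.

1.85:1 is narrower than 21×9, so the crop keeps the full height and trims the width.
Fraction kept = (1.850)/(2.333) ≈ 79.29%.

79.3%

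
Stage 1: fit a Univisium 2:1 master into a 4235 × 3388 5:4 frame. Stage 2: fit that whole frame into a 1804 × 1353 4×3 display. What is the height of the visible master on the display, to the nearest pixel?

Inside the 4235×3388 canvas the master is width-limited at 4235.00 × 2117.50.
Second fit — the 5:4 canvas into 1804×1353 spans the height: 1691.25 × 1353.00 (×0.3994 from 4235×3388).
The master scales with it: height 2117.50 × 0.3994 ≈ 845.62.

846 px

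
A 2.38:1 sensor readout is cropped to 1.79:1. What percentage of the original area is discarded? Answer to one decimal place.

24.8%

Going from 2.38:1 to 1.79:1 means cutting width while keeping height.
Area ratio = (1.790)/(2.380) = 75.21%; the remaining 24.79% is cropped out.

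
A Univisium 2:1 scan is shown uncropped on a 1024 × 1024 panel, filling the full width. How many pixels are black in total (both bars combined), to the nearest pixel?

524288 pixels

Content height = 1024 × 1/2 ≈ 512.0000 px.
Leftover height: 1024 − 512.0000 = 512.0000 px.
That's 512.0000 × 1024 ≈ 524288 black pixels.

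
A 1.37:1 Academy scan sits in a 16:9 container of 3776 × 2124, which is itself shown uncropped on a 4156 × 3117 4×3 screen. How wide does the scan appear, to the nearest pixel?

3203 px

First fit — 1.37:1 Academy into 3776×2124 spans the height: 2909.88 × 2124.00.
Second fit — the 16:9 canvas into 4156×3117 spans the width: 4156.00 × 2337.75 (×1.1006 from 3776×2124).
The scan scales with it: width 2909.88 × 1.1006 ≈ 3202.72.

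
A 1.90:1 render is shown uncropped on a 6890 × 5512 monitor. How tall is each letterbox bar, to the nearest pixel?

1.90:1 is wider than 5:4, so it spans the full width.
The render is 6890 / 1.900 ≈ 3626.32 px tall.
Black = 5512 − 3626.32 = 1885.68 px, or 942.84 per bar.

943 px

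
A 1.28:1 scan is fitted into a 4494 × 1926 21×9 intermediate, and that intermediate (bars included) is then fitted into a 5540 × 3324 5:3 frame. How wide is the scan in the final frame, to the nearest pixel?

3039 px

1.28:1 in 4494×1926: fills the height, so the scan is 2465.28 × 1926.00.
The 21×9 canvas is width-limited in 5540×3324, giving 5540.00 × 2374.29; scale factor 1.2328.
Applying the same ×1.2328: 2465.28 → 3039.09.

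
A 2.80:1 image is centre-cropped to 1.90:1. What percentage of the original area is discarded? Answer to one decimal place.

32.1%

1.90:1 is narrower than 2.80:1, so the crop keeps the full height and trims the width.
Area ratio = (1.900)/(2.800) = 67.86%; the remaining 32.14% is cropped out.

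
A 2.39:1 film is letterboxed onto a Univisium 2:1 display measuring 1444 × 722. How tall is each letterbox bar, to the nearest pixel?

59 px

2.39:1 is wider than Univisium 2:1, so it spans the full width.
That makes the image 604.18 px tall (1444 / 2.390).
Black = 722 − 604.18 = 117.82 px, or 58.91 per bar.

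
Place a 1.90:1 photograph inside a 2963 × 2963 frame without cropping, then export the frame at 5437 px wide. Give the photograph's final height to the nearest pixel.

2862 px

Fitted into 2963×2963, the photograph spans the width; its height is 2963 / 1.900 ≈ 1559.47 px.
Resizing to 5437 px wide multiplies everything by 1.8350: 1559.47 → 2861.58 px.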